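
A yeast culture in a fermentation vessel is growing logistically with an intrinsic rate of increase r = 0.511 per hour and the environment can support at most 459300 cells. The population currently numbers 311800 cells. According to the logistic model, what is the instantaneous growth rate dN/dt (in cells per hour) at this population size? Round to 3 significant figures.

51200 cells per hour

dN/dt = rN(1 − N/K) = 0.511 × 311800 × (1 − 311800/459300).
1 − 311800/459300 = 0.32114; dN/dt = 0.511 × 311800 × 0.32114 = 51167.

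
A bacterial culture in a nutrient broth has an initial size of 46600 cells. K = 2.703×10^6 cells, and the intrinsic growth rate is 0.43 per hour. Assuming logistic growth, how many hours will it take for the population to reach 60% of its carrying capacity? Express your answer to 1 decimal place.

A = (K − N₀)/N₀ = (2.703×10^6 − 46600)/46600 = 57.004.
Solve 2.703×10^6/(1 + 57.004·e^(−0.43t)) = 1.6218×10^6: 1 + 57.004·e^(−0.43t) = 1.6667, so e^(−0.43t) = 0.011695.
−0.43·t = ln(0.011695) = -4.4486, so t = 4.4486/0.43 = 10.346.

10.3 hours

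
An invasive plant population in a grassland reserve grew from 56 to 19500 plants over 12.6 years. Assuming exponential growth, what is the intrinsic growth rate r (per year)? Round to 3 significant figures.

From N(t) = N₀·e^(rt): e^(r·12.6) = 19500/56 = 348.21.
r·12.6 = ln(348.21) = 5.8528, so r = 5.8528/12.6 = 0.46451.

0.465 per year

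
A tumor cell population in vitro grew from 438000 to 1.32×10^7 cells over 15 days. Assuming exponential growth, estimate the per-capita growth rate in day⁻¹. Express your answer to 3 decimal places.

From N(t) = N₀·e^(rt): e^(r·15) = 1.32×10^7/438000 = 30.137.
r·15 = ln(30.137) = 3.4058, so r = 3.4058/15 = 0.22705.

0.227 per day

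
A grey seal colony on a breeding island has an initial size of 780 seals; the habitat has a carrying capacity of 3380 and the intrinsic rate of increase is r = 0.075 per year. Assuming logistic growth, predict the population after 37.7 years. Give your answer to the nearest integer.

A = (K − N₀)/N₀ = (3380 − 780)/780 = 3.3333.
N(t) = K/(1 + A·e^(−rt)) = 3380/(1 + 3.3333×e^(−0.075×37.7)).
e^(−2.828) = 0.059161; denominator = 1 + 3.3333×0.059161 = 1.1972.
N = 3380/1.1972 = 2823.25.

2823 seals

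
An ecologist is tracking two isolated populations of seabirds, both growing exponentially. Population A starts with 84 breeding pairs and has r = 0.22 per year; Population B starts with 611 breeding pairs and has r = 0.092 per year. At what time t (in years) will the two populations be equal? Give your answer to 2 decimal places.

15.50 years

Set 84·e^(0.22t) = 611·e^(0.092t).
e^((0.22 − 0.092)t) = 611/84 → e^(0.128·t) = 7.2738.
0.128·t = ln(7.2738) = 1.9843, so t = 1.9843/0.128 = 15.502.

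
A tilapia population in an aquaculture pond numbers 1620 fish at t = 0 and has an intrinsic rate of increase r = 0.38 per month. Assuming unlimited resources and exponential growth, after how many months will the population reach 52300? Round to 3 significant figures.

9.14 months

Set N₀·e^(rt) = 52300: e^(0.38·t) = 52300/1620 = 32.284.
0.38·t = ln(32.284) = 3.4746, so t = 3.4746/0.38 = 9.1436.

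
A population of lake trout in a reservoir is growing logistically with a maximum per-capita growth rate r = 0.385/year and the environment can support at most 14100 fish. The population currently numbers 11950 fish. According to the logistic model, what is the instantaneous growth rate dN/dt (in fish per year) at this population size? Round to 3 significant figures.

dN/dt = rN(1 − N/K) = 0.385 × 11950 × (1 − 11950/14100).
1 − 11950/14100 = 0.15248; dN/dt = 0.385 × 11950 × 0.15248 = 701.53.

702 fish per year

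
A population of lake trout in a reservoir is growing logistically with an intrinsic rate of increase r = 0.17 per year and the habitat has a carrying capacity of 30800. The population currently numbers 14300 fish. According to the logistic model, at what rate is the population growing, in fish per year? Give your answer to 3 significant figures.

dN/dt = rN(1 − N/K) = 0.17 × 14300 × (1 − 14300/30800).
1 − 14300/30800 = 0.53571; dN/dt = 0.17 × 14300 × 0.53571 = 1302.3.

1300 fish per year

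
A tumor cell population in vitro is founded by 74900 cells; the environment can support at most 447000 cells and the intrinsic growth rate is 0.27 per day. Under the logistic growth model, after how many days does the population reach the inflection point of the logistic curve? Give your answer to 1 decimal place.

Logistic growth is fastest at N = K/2 = 223500.
A = (K − N₀)/N₀ = 4.968. Set K/(1 + A·e^(−rt)) = K/2 → A·e^(−rt) = 1.
e^(−0.27t) = 1/4.968 = 0.20129, so t = ln(4.968)/0.27 = 1.603/0.27 = 5.9371.

5.9 days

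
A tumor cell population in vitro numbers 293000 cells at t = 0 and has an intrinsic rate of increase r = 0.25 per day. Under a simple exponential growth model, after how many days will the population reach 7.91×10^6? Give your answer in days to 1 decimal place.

13.2 days

Set N₀·e^(rt) = 7.91×10^6: e^(0.25·t) = 7.91×10^6/293000 = 26.997.
0.25·t = ln(26.997) = 3.2957, so t = 3.2957/0.25 = 13.183.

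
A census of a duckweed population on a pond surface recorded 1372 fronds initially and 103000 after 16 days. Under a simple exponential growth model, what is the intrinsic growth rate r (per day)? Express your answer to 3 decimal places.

0.270 per day

From N(t) = N₀·e^(rt): e^(r·16) = 103000/1372 = 75.073.
r·16 = ln(75.073) = 4.3185, so r = 4.3185/16 = 0.2699.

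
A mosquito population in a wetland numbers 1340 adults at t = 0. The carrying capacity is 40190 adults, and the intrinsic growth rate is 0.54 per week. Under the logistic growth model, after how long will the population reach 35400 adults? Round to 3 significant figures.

9.94 weeks

A = (K − N₀)/N₀ = (40190 − 1340)/1340 = 28.993.
Solve 40190/(1 + 28.993·e^(−0.54t)) = 35400: 1 + 28.993·e^(−0.54t) = 1.1353, so e^(−0.54t) = 0.00466709.
−0.54·t = ln(0.00466709) = -5.3672, so t = 5.3672/0.54 = 9.9393.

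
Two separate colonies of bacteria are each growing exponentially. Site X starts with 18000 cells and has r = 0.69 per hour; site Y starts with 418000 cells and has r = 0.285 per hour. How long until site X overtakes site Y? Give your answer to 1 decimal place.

7.8 hours

Set 18000·e^(0.69t) = 418000·e^(0.285t).
e^((0.69 − 0.285)t) = 418000/18000 → e^(0.405·t) = 23.222.
0.405·t = ln(23.222) = 3.1451, so t = 3.1451/0.405 = 7.7657.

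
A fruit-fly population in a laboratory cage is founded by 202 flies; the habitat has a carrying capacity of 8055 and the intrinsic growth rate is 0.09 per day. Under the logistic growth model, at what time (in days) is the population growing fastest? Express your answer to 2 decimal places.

40.67 days

Logistic growth is fastest at N = K/2 = 4027.5.
A = (K − N₀)/N₀ = 38.876. Set K/(1 + A·e^(−rt)) = K/2 → A·e^(−rt) = 1.
e^(−0.09t) = 1/38.876 = 0.0257227, so t = ln(38.876)/0.09 = 3.6604/0.09 = 40.671.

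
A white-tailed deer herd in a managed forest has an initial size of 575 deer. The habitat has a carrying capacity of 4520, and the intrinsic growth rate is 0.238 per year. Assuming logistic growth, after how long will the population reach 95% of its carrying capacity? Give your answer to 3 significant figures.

20.5 years

A = (K − N₀)/N₀ = (4520 − 575)/575 = 6.8609.
Solve 4520/(1 + 6.8609·e^(−0.238t)) = 4294: 1 + 6.8609·e^(−0.238t) = 1.0526, so e^(−0.238t) = 0.00767127.
−0.238·t = ln(0.00767127) = -4.8703, so t = 4.8703/0.238 = 20.463.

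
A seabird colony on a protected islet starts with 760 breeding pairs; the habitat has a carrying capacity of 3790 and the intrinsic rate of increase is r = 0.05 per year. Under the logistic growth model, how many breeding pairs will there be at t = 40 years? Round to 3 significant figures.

A = (K − N₀)/N₀ = (3790 − 760)/760 = 3.9868.
N(t) = K/(1 + A·e^(−rt)) = 3790/(1 + 3.9868×e^(−0.05×40)).
e^(−2) = 0.13534; denominator = 1 + 3.9868×0.13534 = 1.5396.
N = 3790/1.5396 = 2461.74.

2460 breeding pairs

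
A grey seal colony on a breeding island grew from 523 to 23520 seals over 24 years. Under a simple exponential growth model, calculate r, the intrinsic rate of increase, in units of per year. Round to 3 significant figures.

0.159 per year

From N(t) = N₀·e^(rt): e^(r·24) = 23520/523 = 44.971.
r·24 = ln(44.971) = 3.806, so r = 3.806/24 = 0.15858.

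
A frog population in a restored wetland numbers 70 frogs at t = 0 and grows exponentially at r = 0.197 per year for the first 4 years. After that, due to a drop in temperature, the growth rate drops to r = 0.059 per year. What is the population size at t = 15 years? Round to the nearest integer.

Phase 1: N(4) = 70·e^(0.197×4) = 70·e^0.788 = 153.93.
Phase 2 runs for 15 − 4 = 11 years at r = 0.059.
N(15) = 153.93·e^(0.059×11) = 153.93·e^0.649 = 294.564.

295 frogs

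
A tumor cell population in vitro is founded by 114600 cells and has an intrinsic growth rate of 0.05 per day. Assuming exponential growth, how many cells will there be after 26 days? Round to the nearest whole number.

N(t) = N₀·e^(rt) = 114600 × e^(0.05×26) = 114600 × e^1.3.
e^1.3 ≈ 3.6693, so N ≈ 114600 × 3.6693 = 420501.

420501 cells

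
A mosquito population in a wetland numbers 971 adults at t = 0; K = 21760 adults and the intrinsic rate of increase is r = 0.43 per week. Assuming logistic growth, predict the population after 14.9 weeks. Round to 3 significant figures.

A = (K − N₀)/N₀ = (21760 − 971)/971 = 21.41.
N(t) = K/(1 + A·e^(−rt)) = 21760/(1 + 21.41×e^(−0.43×14.9)).
e^(−6.407) = 0.00165; denominator = 1 + 21.41×0.00165 = 1.0353.
N = 21760/1.0353 = 21017.5.

21000 adults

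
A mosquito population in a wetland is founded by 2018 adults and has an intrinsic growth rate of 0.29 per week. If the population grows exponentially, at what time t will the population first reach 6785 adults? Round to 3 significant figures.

4.18 weeks

Set N₀·e^(rt) = 6785: e^(0.29·t) = 6785/2018 = 3.3622.
0.29·t = ln(3.3622) = 1.2126, so t = 1.2126/0.29 = 4.1814.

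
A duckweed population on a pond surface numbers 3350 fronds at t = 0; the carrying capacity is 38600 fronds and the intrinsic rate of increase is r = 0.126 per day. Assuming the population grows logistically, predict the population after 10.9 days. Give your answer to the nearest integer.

10533 fronds

A = (K − N₀)/N₀ = (38600 − 3350)/3350 = 10.522.
N(t) = K/(1 + A·e^(−rt)) = 38600/(1 + 10.522×e^(−0.126×10.9)).
e^(−1.373) = 0.25324; denominator = 1 + 10.522×0.25324 = 3.6647.
N = 38600/3.6647 = 10532.8.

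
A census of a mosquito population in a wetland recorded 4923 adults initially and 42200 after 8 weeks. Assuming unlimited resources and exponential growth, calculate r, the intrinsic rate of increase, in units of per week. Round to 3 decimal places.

From N(t) = N₀·e^(rt): e^(r·8) = 42200/4923 = 8.572.
r·8 = ln(8.572) = 2.1485, so r = 2.1485/8 = 0.26856.

0.269 per week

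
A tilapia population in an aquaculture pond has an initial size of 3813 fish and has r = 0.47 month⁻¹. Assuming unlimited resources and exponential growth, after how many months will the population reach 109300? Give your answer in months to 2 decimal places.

Set N₀·e^(rt) = 109300: e^(0.47·t) = 109300/3813 = 28.665.
0.47·t = ln(28.665) = 3.3557, so t = 3.3557/0.47 = 7.1397.

7.14 months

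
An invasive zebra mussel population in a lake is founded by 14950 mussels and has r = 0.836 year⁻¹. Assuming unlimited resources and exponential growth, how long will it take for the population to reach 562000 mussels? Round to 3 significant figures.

4.34 years

Set N₀·e^(rt) = 562000: e^(0.836·t) = 562000/14950 = 37.592.
0.836·t = ln(37.592) = 3.6268, so t = 3.6268/0.836 = 4.3383.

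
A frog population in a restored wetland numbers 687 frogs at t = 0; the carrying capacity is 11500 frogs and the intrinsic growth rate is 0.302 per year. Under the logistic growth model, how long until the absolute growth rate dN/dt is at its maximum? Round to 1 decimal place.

Logistic growth is fastest at N = K/2 = 5750.
A = (K − N₀)/N₀ = 15.739. Set K/(1 + A·e^(−rt)) = K/2 → A·e^(−rt) = 1.
e^(−0.302t) = 1/15.739 = 0.0635346, so t = ln(15.739)/0.302 = 2.7562/0.302 = 9.1264.

9.1 years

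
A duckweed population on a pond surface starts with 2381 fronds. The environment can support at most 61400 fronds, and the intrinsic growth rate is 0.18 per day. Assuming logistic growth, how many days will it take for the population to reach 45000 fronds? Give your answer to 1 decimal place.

23.4 days

A = (K − N₀)/N₀ = (61400 − 2381)/2381 = 24.787.
Solve 61400/(1 + 24.787·e^(−0.18t)) = 45000: 1 + 24.787·e^(−0.18t) = 1.3644, so e^(−0.18t) = 0.0147028.
−0.18·t = ln(0.0147028) = -4.2197, so t = 4.2197/0.18 = 23.443.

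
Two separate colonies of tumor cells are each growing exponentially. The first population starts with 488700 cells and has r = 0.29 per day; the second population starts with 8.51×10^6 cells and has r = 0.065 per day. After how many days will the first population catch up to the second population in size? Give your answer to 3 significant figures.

Set 488700·e^(0.29t) = 8.51×10^6·e^(0.065t).
e^((0.29 − 0.065)t) = 8.51×10^6/488700 → e^(0.225·t) = 17.414.
0.225·t = ln(17.414) = 2.8572, so t = 2.8572/0.225 = 12.699.

12.7 days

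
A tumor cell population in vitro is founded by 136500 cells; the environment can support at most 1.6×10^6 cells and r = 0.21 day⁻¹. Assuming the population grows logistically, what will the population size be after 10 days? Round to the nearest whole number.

A = (K − N₀)/N₀ = (1.6×10^6 − 136500)/136500 = 10.722.
N(t) = K/(1 + A·e^(−rt)) = 1.6×10^6/(1 + 10.722×e^(−0.21×10)).
e^(−2.1) = 0.12246; denominator = 1 + 10.722×0.12246 = 2.3129.
N = 1.6×10^6/2.3129 = 691763.

691763 cells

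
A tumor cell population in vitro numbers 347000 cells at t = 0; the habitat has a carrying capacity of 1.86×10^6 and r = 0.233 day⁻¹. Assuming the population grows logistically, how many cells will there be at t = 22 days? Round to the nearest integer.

A = (K − N₀)/N₀ = (1.86×10^6 − 347000)/347000 = 4.3602.
N(t) = K/(1 + A·e^(−rt)) = 1.86×10^6/(1 + 4.3602×e^(−0.233×22)).
e^(−5.126) = 0.0059403; denominator = 1 + 4.3602×0.0059403 = 1.0259.
N = 1.86×10^6/1.0259 = 1.813041×10^6.

1813041 cells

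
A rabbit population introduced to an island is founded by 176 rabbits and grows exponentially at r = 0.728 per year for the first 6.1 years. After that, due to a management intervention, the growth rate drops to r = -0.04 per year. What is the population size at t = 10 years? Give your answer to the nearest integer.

12775 rabbits

Phase 1: N(6.1) = 176·e^(0.728×6.1) = 176·e^4.441 = 14932.3.
Phase 2 runs for 10 − 6.1 = 3.9 years at r = -0.04.
N(10) = 14932.3·e^(-0.04×3.9) = 14932.3·e^-0.156 = 12775.5.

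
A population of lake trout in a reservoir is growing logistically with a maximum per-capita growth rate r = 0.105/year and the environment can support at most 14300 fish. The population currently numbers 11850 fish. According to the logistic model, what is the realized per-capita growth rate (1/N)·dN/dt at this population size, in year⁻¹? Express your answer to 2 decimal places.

(1/N)·dN/dt = r(1 − N/K) = 0.105 × (1 − 11850/14300).
= 0.105 × 0.17133 = 0.01799.

0.02 per year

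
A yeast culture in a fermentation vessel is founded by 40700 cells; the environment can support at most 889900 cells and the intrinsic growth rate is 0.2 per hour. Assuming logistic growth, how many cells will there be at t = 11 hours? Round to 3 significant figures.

A = (K − N₀)/N₀ = (889900 − 40700)/40700 = 20.865.
N(t) = K/(1 + A·e^(−rt)) = 889900/(1 + 20.865×e^(−0.2×11)).
e^(−2.2) = 0.1108; denominator = 1 + 20.865×0.1108 = 3.3119.
N = 889900/3.3119 = 268698.

269000 cells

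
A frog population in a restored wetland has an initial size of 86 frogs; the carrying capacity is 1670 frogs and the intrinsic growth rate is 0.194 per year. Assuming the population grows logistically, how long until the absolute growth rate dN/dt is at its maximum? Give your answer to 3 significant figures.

15.0 years

Logistic growth is fastest at N = K/2 = 835.
A = (K − N₀)/N₀ = 18.419. Set K/(1 + A·e^(−rt)) = K/2 → A·e^(−rt) = 1.
e^(−0.194t) = 1/18.419 = 0.0542929, so t = ln(18.419)/0.194 = 2.9134/0.194 = 15.017.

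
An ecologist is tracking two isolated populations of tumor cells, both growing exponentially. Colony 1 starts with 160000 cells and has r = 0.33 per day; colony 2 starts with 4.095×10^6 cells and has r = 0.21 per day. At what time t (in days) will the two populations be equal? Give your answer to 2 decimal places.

Set 160000·e^(0.33t) = 4.095×10^6·e^(0.21t).
e^((0.33 − 0.21)t) = 4.095×10^6/160000 → e^(0.12·t) = 25.594.
0.12·t = ln(25.594) = 3.2423, so t = 3.2423/0.12 = 27.02.

27.02 days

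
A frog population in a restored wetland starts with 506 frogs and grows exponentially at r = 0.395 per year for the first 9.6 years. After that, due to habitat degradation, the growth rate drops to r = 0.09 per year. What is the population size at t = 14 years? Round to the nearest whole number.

Phase 1: N(9.6) = 506·e^(0.395×9.6) = 506·e^3.792 = 22438.6.
Phase 2 runs for 14 − 9.6 = 4.4 years at r = 0.09.
N(14) = 22438.6·e^(0.09×4.4) = 22438.6·e^0.396 = 33340.8.

33341 frogs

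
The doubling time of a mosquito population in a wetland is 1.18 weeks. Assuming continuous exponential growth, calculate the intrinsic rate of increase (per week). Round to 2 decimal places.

r = ln(2)/t_d = 0.6931/1.18 = 0.58741.

0.59 per week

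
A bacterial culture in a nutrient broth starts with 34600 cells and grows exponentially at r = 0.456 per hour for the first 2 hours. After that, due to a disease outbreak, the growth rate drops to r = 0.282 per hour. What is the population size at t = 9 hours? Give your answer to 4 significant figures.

620100 cells

Phase 1: N(2) = 34600·e^(0.456×2) = 34600·e^0.912 = 86129.6.
Phase 2 runs for 9 − 2 = 7 hours at r = 0.282.
N(9) = 86129.6·e^(0.282×7) = 86129.6·e^1.974 = 620083.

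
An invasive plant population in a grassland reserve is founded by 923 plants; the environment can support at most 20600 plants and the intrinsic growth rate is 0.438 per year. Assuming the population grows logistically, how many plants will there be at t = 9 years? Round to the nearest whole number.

A = (K − N₀)/N₀ = (20600 − 923)/923 = 21.319.
N(t) = K/(1 + A·e^(−rt)) = 20600/(1 + 21.319×e^(−0.438×9)).
e^(−3.942) = 0.019409; denominator = 1 + 21.319×0.019409 = 1.4138.
N = 20600/1.4138 = 14570.9.

14571 plants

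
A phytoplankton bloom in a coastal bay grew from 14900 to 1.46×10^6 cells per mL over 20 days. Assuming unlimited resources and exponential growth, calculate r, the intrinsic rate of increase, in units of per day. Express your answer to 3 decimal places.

0.229 per day

From N(t) = N₀·e^(rt): e^(r·20) = 1.46×10^6/14900 = 97.987.
r·20 = ln(97.987) = 4.5848, so r = 4.5848/20 = 0.22924.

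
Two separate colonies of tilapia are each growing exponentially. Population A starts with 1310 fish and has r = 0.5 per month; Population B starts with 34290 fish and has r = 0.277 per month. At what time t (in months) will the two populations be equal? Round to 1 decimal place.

14.6 months

Set 1310·e^(0.5t) = 34290·e^(0.277t).
e^((0.5 − 0.277)t) = 34290/1310 → e^(0.223·t) = 26.176.
0.223·t = ln(26.176) = 3.2648, so t = 3.2648/0.223 = 14.64.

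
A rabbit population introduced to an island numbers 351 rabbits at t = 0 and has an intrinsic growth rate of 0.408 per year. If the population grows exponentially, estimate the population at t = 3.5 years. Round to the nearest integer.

N(t) = N₀·e^(rt) = 351 × e^(0.408×3.5) = 351 × e^1.428.
e^1.428 ≈ 4.1704, so N ≈ 351 × 4.1704 = 1463.79.

1464 rabbits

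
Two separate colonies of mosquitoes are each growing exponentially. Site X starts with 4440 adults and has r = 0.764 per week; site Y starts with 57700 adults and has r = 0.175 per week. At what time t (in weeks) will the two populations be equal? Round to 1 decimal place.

4.4 weeks

Set 4440·e^(0.764t) = 57700·e^(0.175t).
e^((0.764 − 0.175)t) = 57700/4440 → e^(0.589·t) = 12.995.
0.589·t = ln(12.995) = 2.5646, so t = 2.5646/0.589 = 4.3542.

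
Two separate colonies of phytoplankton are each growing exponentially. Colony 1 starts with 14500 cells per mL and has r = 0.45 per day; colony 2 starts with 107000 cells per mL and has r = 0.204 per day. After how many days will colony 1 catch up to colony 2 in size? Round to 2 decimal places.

Set 14500·e^(0.45t) = 107000·e^(0.204t).
e^((0.45 − 0.204)t) = 107000/14500 → e^(0.246·t) = 7.3793.
0.246·t = ln(7.3793) = 1.9987, so t = 1.9987/0.246 = 8.1247.

8.12 days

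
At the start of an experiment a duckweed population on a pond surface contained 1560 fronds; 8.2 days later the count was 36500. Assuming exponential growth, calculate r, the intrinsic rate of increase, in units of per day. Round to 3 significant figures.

From N(t) = N₀·e^(rt): e^(r·8.2) = 36500/1560 = 23.397.
r·8.2 = ln(23.397) = 3.1526, so r = 3.1526/8.2 = 0.38447.

0.384 per day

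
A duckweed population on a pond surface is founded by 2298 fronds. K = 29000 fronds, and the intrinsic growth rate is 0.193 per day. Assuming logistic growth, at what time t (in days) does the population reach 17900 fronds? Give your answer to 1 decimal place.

15.2 days

A = (K − N₀)/N₀ = (29000 − 2298)/2298 = 11.62.
Solve 29000/(1 + 11.62·e^(−0.193t)) = 17900: 1 + 11.62·e^(−0.193t) = 1.6201, so e^(−0.193t) = 0.0533674.
−0.193·t = ln(0.0533674) = -2.9306, so t = 2.9306/0.193 = 15.184.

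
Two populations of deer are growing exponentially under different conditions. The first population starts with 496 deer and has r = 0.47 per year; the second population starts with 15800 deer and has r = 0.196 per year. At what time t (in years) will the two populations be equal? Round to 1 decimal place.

12.6 years

Set 496·e^(0.47t) = 15800·e^(0.196t).
e^((0.47 − 0.196)t) = 15800/496 → e^(0.274·t) = 31.855.
0.274·t = ln(31.855) = 3.4612, so t = 3.4612/0.274 = 12.632.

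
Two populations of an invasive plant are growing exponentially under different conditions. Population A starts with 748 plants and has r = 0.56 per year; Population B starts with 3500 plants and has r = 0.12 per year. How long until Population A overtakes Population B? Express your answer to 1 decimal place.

Set 748·e^(0.56t) = 3500·e^(0.12t).
e^((0.56 − 0.12)t) = 3500/748 → e^(0.44·t) = 4.6791.
0.44·t = ln(4.6791) = 1.5431, so t = 1.5431/0.44 = 3.5071.

3.5 years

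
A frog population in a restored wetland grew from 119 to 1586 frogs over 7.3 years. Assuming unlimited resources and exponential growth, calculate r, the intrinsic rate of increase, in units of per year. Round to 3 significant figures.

From N(t) = N₀·e^(rt): e^(r·7.3) = 1586/119 = 13.328.
r·7.3 = ln(13.328) = 2.5898, so r = 2.5898/7.3 = 0.35477.

0.355 per year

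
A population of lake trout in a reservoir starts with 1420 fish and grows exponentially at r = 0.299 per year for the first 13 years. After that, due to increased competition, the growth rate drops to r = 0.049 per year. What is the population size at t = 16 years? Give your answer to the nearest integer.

Phase 1: N(13) = 1420·e^(0.299×13) = 1420·e^3.887 = 69245.4.
Phase 2 runs for 16 − 13 = 3 years at r = 0.049.
N(16) = 69245.4·e^(0.049×3) = 69245.4·e^0.147 = 80210.7.

80211 fish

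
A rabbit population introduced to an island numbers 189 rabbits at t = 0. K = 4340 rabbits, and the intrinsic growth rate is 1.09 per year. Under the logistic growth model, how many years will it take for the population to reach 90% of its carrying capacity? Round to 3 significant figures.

4.85 years

A = (K − N₀)/N₀ = (4340 − 189)/189 = 21.963.
Solve 4340/(1 + 21.963·e^(−1.09t)) = 3906: 1 + 21.963·e^(−1.09t) = 1.1111, so e^(−1.09t) = 0.00505902.
−1.09·t = ln(0.00505902) = -5.2866, so t = 5.2866/1.09 = 4.8501.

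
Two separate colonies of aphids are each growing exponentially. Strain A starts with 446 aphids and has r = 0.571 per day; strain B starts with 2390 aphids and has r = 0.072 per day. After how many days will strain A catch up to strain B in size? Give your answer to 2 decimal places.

3.36 days

Set 446·e^(0.571t) = 2390·e^(0.072t).
e^((0.571 − 0.072)t) = 2390/446 → e^(0.499·t) = 5.3587.
0.499·t = ln(5.3587) = 1.6787, so t = 1.6787/0.499 = 3.3642.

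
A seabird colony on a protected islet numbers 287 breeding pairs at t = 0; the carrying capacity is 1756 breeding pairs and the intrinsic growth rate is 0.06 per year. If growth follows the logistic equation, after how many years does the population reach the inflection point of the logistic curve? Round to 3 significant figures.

27.2 years

Logistic growth is fastest at N = K/2 = 878.
A = (K − N₀)/N₀ = 5.1185. Set K/(1 + A·e^(−rt)) = K/2 → A·e^(−rt) = 1.
e^(−0.06t) = 1/5.1185 = 0.195371, so t = ln(5.1185)/0.06 = 1.6329/0.06 = 27.214.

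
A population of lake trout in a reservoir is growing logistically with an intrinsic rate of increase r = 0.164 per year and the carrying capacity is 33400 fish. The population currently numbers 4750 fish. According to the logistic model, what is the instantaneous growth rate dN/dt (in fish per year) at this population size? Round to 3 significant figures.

dN/dt = rN(1 − N/K) = 0.164 × 4750 × (1 − 4750/33400).
1 − 4750/33400 = 0.85778; dN/dt = 0.164 × 4750 × 0.85778 = 668.21.

668 fish per year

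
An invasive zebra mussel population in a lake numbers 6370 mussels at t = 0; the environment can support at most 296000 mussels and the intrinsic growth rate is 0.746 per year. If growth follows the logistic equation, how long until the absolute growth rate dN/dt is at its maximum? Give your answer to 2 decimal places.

5.12 years

Logistic growth is fastest at N = K/2 = 148000.
A = (K − N₀)/N₀ = 45.468. Set K/(1 + A·e^(−rt)) = K/2 → A·e^(−rt) = 1.
e^(−0.746t) = 1/45.468 = 0.0219936, so t = ln(45.468)/0.746 = 3.817/0.746 = 5.1166.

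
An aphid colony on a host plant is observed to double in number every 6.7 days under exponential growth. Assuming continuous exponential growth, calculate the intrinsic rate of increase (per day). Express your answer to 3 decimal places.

0.103 per day

r = ln(2)/t_d = 0.6931/6.7 = 0.10345.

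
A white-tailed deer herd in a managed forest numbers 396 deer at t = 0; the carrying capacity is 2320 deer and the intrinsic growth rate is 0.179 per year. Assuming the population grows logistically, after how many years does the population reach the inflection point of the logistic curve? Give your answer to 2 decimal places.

8.83 years

Logistic growth is fastest at N = K/2 = 1160.
A = (K − N₀)/N₀ = 4.8586. Set K/(1 + A·e^(−rt)) = K/2 → A·e^(−rt) = 1.
e^(−0.179t) = 1/4.8586 = 0.205821, so t = ln(4.8586)/0.179 = 1.5807/0.179 = 8.831.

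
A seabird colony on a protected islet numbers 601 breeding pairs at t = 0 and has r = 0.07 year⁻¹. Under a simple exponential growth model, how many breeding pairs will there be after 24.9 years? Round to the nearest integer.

3434 breeding pairs

N(t) = N₀·e^(rt) = 601 × e^(0.07×24.9) = 601 × e^1.743.
e^1.743 ≈ 5.7145, so N ≈ 601 × 5.7145 = 3434.39.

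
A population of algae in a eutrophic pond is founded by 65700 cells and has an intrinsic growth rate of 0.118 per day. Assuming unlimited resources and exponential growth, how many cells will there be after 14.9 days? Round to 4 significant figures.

N(t) = N₀·e^(rt) = 65700 × e^(0.118×14.9) = 65700 × e^1.758.
e^1.758 ≈ 5.802, so N ≈ 65700 × 5.802 = 381190.

381200 cells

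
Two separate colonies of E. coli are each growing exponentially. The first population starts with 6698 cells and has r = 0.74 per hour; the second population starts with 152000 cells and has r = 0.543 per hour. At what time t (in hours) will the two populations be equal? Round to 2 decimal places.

Set 6698·e^(0.74t) = 152000·e^(0.543t).
e^((0.74 − 0.543)t) = 152000/6698 → e^(0.197·t) = 22.693.
0.197·t = ln(22.693) = 3.1221, so t = 3.1221/0.197 = 15.848.

15.85 hours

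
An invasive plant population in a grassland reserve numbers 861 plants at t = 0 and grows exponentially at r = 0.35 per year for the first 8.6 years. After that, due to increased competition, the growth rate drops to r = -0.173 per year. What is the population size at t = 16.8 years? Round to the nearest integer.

Phase 1: N(8.6) = 861·e^(0.35×8.6) = 861·e^3.01 = 17467.5.
Phase 2 runs for 16.8 − 8.6 = 8.2 years at r = -0.173.
N(16.8) = 17467.5·e^(-0.173×8.2) = 17467.5·e^-1.419 = 4228.04.

4228 plants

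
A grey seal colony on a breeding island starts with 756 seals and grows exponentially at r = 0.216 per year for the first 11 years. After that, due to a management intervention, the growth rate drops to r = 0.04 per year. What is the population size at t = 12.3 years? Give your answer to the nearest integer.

8570 seals

Phase 1: N(11) = 756·e^(0.216×11) = 756·e^2.376 = 8135.9.
Phase 2 runs for 12.3 − 11 = 1.3 years at r = 0.04.
N(12.3) = 8135.9·e^(0.04×1.3) = 8135.9·e^0.052 = 8570.16.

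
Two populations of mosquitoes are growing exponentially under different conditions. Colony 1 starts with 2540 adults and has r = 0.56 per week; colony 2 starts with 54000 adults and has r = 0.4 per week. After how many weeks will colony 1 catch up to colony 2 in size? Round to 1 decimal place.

19.1 weeks

Set 2540·e^(0.56t) = 54000·e^(0.4t).
e^((0.56 − 0.4)t) = 54000/2540 → e^(0.16·t) = 21.26.
0.16·t = ln(21.26) = 3.0568, so t = 3.0568/0.16 = 19.105.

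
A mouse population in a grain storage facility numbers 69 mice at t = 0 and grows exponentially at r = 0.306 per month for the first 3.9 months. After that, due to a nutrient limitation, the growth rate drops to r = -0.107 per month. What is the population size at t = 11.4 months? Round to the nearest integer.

Phase 1: N(3.9) = 69·e^(0.306×3.9) = 69·e^1.193 = 227.581.
Phase 2 runs for 11.4 − 3.9 = 7.5 months at r = -0.107.
N(11.4) = 227.581·e^(-0.107×7.5) = 227.581·e^-0.8025 = 102.003.

102 mice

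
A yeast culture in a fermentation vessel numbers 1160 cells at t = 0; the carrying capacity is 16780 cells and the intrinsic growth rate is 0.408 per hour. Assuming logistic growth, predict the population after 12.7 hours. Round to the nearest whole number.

A = (K − N₀)/N₀ = (16780 − 1160)/1160 = 13.466.
N(t) = K/(1 + A·e^(−rt)) = 16780/(1 + 13.466×e^(−0.408×12.7)).
e^(−5.182) = 0.005619; denominator = 1 + 13.466×0.005619 = 1.0757.
N = 16780/1.0757 = 15599.7.

15600 cells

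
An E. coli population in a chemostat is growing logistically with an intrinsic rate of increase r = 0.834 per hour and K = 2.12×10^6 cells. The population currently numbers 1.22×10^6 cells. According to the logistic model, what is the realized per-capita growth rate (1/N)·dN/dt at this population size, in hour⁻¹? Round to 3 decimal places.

(1/N)·dN/dt = r(1 − N/K) = 0.834 × (1 − 1.22×10^6/2.12×10^6).
= 0.834 × 0.42453 = 0.35406.

0.354 per hour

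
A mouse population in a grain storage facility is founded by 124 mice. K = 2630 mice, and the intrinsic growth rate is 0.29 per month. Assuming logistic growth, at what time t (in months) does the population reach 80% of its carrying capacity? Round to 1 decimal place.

A = (K − N₀)/N₀ = (2630 − 124)/124 = 20.21.
Solve 2630/(1 + 20.21·e^(−0.29t)) = 2104: 1 + 20.21·e^(−0.29t) = 1.25, so e^(−0.29t) = 0.0123703.
−0.29·t = ln(0.0123703) = -4.3925, so t = 4.3925/0.29 = 15.146.

15.1 months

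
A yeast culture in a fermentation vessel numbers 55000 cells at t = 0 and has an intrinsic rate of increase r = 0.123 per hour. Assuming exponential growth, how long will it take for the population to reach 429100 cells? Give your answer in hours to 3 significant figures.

16.7 hours

Set N₀·e^(rt) = 429100: e^(0.123·t) = 429100/55000 = 7.8018.
0.123·t = ln(7.8018) = 2.0544, so t = 2.0544/0.123 = 16.702.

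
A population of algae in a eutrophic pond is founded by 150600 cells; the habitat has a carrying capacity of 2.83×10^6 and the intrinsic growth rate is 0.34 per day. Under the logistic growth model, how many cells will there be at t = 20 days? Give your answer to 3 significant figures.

A = (K − N₀)/N₀ = (2.83×10^6 − 150600)/150600 = 17.792.
N(t) = K/(1 + A·e^(−rt)) = 2.83×10^6/(1 + 17.792×e^(−0.34×20)).
e^(−6.8) = 0.0011138; denominator = 1 + 17.792×0.0011138 = 1.0198.
N = 2.83×10^6/1.0198 = 2.775011×10^6.

2780000 cells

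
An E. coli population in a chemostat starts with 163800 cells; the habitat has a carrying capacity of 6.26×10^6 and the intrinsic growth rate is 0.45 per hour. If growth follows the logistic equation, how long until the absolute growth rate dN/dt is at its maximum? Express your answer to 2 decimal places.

8.04 hours

Logistic growth is fastest at N = K/2 = 3.13×10^6.
A = (K − N₀)/N₀ = 37.217. Set K/(1 + A·e^(−rt)) = K/2 → A·e^(−rt) = 1.
e^(−0.45t) = 1/37.217 = 0.0268692, so t = ln(37.217)/0.45 = 3.6168/0.45 = 8.0373.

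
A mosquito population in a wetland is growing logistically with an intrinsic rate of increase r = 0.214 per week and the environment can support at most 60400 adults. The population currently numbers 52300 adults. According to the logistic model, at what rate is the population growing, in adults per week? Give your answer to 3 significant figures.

dN/dt = rN(1 − N/K) = 0.214 × 52300 × (1 − 52300/60400).
1 − 52300/60400 = 0.13411; dN/dt = 0.214 × 52300 × 0.13411 = 1500.9.

1500 adults per week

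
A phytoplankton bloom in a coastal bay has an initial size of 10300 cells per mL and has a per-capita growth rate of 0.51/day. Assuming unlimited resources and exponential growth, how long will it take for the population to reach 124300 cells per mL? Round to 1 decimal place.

4.9 days

Set N₀·e^(rt) = 124300: e^(0.51·t) = 124300/10300 = 12.068.
0.51·t = ln(12.068) = 2.4906, so t = 2.4906/0.51 = 4.8834.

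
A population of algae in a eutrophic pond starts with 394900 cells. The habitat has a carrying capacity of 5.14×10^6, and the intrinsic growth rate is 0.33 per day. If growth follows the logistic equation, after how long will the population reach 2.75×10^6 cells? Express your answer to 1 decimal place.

A = (K − N₀)/N₀ = (5.14×10^6 − 394900)/394900 = 12.016.
Solve 5.14×10^6/(1 + 12.016·e^(−0.33t)) = 2.75×10^6: 1 + 12.016·e^(−0.33t) = 1.8691, so e^(−0.33t) = 0.0723281.
−0.33·t = ln(0.0723281) = -2.6265, so t = 2.6265/0.33 = 7.9592.

8.0 days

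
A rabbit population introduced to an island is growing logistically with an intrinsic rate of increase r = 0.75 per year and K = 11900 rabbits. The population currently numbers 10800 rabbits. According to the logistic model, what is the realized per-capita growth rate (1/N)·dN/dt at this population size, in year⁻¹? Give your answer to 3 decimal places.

(1/N)·dN/dt = r(1 − N/K) = 0.75 × (1 − 10800/11900).
= 0.75 × 0.092437 = 0.069328.

0.069 per year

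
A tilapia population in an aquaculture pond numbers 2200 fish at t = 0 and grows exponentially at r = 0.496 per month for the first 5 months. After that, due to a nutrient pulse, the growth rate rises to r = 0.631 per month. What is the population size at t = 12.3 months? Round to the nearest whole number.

2630048 fish

Phase 1: N(5) = 2200·e^(0.496×5) = 2200·e^2.48 = 26270.8.
Phase 2 runs for 12.3 − 5 = 7.3 months at r = 0.631.
N(12.3) = 26270.8·e^(0.631×7.3) = 26270.8·e^4.606 = 2.630048×10^6.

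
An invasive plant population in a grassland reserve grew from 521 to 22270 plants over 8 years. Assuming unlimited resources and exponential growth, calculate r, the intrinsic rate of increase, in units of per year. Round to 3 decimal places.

0.469 per year

From N(t) = N₀·e^(rt): e^(r·8) = 22270/521 = 42.745.
r·8 = ln(42.745) = 3.7552, so r = 3.7552/8 = 0.46941.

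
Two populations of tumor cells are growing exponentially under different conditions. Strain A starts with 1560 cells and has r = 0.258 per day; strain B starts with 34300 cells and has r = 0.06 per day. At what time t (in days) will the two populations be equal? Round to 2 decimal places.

15.61 days

Set 1560·e^(0.258t) = 34300·e^(0.06t).
e^((0.258 − 0.06)t) = 34300/1560 → e^(0.198·t) = 21.987.
0.198·t = ln(21.987) = 3.0905, so t = 3.0905/0.198 = 15.608.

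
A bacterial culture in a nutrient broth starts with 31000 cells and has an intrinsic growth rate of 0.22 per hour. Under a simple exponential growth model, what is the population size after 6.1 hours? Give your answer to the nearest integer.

118627 cells

N(t) = N₀·e^(rt) = 31000 × e^(0.22×6.1) = 31000 × e^1.342.
e^1.342 ≈ 3.8267, so N ≈ 31000 × 3.8267 = 118627.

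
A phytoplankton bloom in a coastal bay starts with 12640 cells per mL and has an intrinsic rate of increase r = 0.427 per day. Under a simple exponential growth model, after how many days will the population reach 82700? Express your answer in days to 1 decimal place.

4.4 days

Set N₀·e^(rt) = 82700: e^(0.427·t) = 82700/12640 = 6.5427.
0.427·t = ln(6.5427) = 1.8784, so t = 1.8784/0.427 = 4.399.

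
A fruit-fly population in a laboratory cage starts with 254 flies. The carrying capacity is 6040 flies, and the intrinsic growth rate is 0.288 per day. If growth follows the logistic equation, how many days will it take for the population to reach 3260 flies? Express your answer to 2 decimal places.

A = (K − N₀)/N₀ = (6040 − 254)/254 = 22.78.
Solve 6040/(1 + 22.78·e^(−0.288t)) = 3260: 1 + 22.78·e^(−0.288t) = 1.8528, so e^(−0.288t) = 0.0374354.
−0.288·t = ln(0.0374354) = -3.2851, so t = 3.2851/0.288 = 11.407.

11.41 days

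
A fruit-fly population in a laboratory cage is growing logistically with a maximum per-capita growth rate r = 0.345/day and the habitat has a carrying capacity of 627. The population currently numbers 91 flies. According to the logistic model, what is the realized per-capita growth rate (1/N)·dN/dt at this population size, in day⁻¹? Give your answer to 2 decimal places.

0.29 per day

(1/N)·dN/dt = r(1 − N/K) = 0.345 × (1 − 91/627).
= 0.345 × 0.85486 = 0.29493.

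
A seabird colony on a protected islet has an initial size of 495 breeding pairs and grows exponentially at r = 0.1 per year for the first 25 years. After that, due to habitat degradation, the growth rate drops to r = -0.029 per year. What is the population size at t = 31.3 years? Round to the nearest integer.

5023 breeding pairs

Phase 1: N(25) = 495·e^(0.1×25) = 495·e^2.5 = 6030.33.
Phase 2 runs for 31.3 − 25 = 6.3 years at r = -0.029.
N(31.3) = 6030.33·e^(-0.029×6.3) = 6030.33·e^-0.1827 = 5023.38.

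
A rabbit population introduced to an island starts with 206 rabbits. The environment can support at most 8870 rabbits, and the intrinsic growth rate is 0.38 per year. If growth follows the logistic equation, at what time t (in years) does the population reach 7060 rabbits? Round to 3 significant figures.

13.4 years

A = (K − N₀)/N₀ = (8870 − 206)/206 = 42.058.
Solve 8870/(1 + 42.058·e^(−0.38t)) = 7060: 1 + 42.058·e^(−0.38t) = 1.2564, so e^(−0.38t) = 0.00609569.
−0.38·t = ln(0.00609569) = -5.1002, so t = 5.1002/0.38 = 13.422.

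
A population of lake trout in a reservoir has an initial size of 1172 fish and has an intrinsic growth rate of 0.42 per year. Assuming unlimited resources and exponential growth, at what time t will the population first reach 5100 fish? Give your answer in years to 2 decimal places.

Set N₀·e^(rt) = 5100: e^(0.42·t) = 5100/1172 = 4.3515.
0.42·t = ln(4.3515) = 1.4705, so t = 1.4705/0.42 = 3.5013.

3.50 years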